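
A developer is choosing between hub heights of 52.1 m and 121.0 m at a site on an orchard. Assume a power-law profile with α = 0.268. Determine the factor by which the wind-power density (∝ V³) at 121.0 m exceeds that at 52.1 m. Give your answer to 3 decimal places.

1.969

Speed ratio: V_B/V_A = (z_B/z_A)^α = (121.0/52.1)^0.268 = (2.3225)^0.268 = 1.25335
Power-density ratio: P_B/P_A = (V_B/V_A)³ = (1.25335)³ = 1.96889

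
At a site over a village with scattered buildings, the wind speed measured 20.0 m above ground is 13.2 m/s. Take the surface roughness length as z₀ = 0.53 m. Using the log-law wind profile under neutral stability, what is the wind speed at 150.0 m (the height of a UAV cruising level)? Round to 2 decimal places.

Log law: V(z) ∝ ln(z/z₀), so V₂/V₁ = ln(z₂/z₀) / ln(z₁/z₀).
ln(150.0/0.53) = 5.6455, ln(20.0/0.53) = 3.6306
V₂ = 13.2 × 5.6455/3.6306 = 13.2 × 1.5550 = 20.5257 m/s

20.53 m/s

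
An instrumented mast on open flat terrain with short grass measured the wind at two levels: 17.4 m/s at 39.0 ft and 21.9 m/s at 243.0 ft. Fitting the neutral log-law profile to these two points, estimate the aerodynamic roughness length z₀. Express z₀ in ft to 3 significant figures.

Log law: V(z) ∝ ln(z/z₀). With r = V₁/V₂ = 17.4/21.9 = 0.79452,
r · ln(z₂/z₀) = ln(z₁/z₀) ⇒ ln z₀ = (ln z₁ − r·ln z₂)/(1 − r)
ln z₀ = (3.66356 − 0.79452×5.49306) / 0.20548 = -3.4105
z₀ = exp(-3.4105) = 0.03302 ft

z₀ ≈ 0.0330 ft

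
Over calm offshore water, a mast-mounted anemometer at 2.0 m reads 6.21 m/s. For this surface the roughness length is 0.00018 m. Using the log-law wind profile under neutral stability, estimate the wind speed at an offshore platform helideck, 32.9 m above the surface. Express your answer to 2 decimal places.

Log law: V(z) ∝ ln(z/z₀), so V₂/V₁ = ln(z₂/z₀) / ln(z₁/z₀).
ln(32.9/0.00018) = 12.1160, ln(2.0/0.00018) = 9.3157
V₂ = 6.21 × 12.1160/9.3157 = 6.21 × 1.3006 = 8.0767 m/s

8.08 m/s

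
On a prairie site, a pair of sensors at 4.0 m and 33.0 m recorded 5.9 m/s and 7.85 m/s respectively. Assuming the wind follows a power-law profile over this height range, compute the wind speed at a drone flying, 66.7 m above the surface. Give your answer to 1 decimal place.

First find α: α = ln(V₂/V₁)/ln(z₂/z₁) = ln(7.85/5.9)/ln(33.0/4.0) = 0.28556/2.11021 = 0.1353
Extrapolate from 33.0 m to 66.7 m: V₃ = 7.85 × (66.7/33.0)^0.1353 = 7.85 × 1.0999 = 8.6343 m/s

8.6 m/s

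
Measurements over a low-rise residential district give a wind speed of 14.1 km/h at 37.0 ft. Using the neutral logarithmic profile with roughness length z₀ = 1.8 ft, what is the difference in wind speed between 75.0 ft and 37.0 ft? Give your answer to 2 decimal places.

Log law: V₂ = V₁ · ln(z₂/z₀)/ln(z₁/z₀) = 14.1 × 3.7297/3.0231 = 17.3955 km/h
ΔV = 17.3955 − 14.1 = 3.2955 km/h

3.30 km/h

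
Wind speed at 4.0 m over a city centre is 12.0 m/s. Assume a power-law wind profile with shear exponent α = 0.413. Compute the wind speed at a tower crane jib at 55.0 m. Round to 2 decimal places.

Power-law profile: V₂ = V₁ · (z₂/z₁)^α
V₂ = 12.0 × (55.0/4.0)^0.413 = 12.0 × (13.7500)^0.413
    = 12.0 × 2.9520 = 35.4242 m/s

35.42 m/s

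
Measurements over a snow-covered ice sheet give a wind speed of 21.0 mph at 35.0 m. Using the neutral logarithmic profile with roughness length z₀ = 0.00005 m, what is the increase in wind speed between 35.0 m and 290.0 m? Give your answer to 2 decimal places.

3.30 mph

Log law: V₂ = V₁ · ln(z₂/z₀)/ln(z₁/z₀) = 21.0 × 15.5734/13.4588 = 24.2993 mph
ΔV = 24.2993 − 21.0 = 3.2993 mph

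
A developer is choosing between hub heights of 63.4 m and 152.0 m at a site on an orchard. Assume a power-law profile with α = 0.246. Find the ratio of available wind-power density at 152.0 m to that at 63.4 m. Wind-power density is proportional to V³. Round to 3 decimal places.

Speed ratio: V_B/V_A = (z_B/z_A)^α = (152.0/63.4)^0.246 = (2.3975)^0.246 = 1.23999
Power-density ratio: P_B/P_A = (V_B/V_A)³ = (1.23999)³ = 1.90660

1.907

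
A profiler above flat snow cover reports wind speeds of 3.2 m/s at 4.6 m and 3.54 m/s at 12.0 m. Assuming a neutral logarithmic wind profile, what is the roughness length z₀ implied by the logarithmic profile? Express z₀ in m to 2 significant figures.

Log law: V(z) ∝ ln(z/z₀). With r = V₁/V₂ = 3.2/3.54 = 0.90395,
r · ln(z₂/z₀) = ln(z₁/z₀) ⇒ ln z₀ = (ln z₁ − r·ln z₂)/(1 − r)
ln z₀ = (1.52606 − 0.90395×2.48491) / 0.09605 = -7.4984
z₀ = exp(-7.4984) = 0.0005540 m

z₀ ≈ 0.00055 m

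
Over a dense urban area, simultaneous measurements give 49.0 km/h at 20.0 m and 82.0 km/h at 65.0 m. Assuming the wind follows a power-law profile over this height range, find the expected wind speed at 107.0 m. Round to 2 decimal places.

101.95 km/h

First find α: α = ln(V₂/V₁)/ln(z₂/z₁) = ln(82.0/49.0)/ln(65.0/20.0) = 0.51490/1.17865 = 0.4369
Extrapolate from 65.0 m to 107.0 m: V₃ = 82.0 × (107.0/65.0)^0.4369 = 82.0 × 1.2433 = 101.9482 km/h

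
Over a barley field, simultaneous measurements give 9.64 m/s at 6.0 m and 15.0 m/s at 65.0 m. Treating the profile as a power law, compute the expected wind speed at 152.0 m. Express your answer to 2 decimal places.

First find α: α = ln(V₂/V₁)/ln(z₂/z₁) = ln(15.0/9.64)/ln(65.0/6.0) = 0.44213/2.38263 = 0.1856
Extrapolate from 65.0 m to 152.0 m: V₃ = 15.0 × (152.0/65.0)^0.1856 = 15.0 × 1.1707 = 17.5611 m/s

17.56 m/s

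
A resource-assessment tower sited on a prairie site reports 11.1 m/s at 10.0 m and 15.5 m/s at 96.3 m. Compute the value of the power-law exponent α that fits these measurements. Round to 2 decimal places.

α ≈ 0.15

Power law: V₂/V₁ = (z₂/z₁)^α ⇒ α = ln(V₂/V₁) / ln(z₂/z₁)
α = ln(15.5/11.1) / ln(96.3/10.0) = ln(1.3964) / ln(9.6300)
  = 0.33389 / 2.26488 = 0.14742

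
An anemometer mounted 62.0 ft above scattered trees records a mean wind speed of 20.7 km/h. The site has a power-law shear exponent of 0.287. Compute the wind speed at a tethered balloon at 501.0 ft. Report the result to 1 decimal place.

37.7 km/h

Power-law profile: V₂ = V₁ · (z₂/z₁)^α
V₂ = 20.7 × (501.0/62.0)^0.287 = 20.7 × (8.0806)^0.287
    = 20.7 × 1.8215 = 37.7057 km/h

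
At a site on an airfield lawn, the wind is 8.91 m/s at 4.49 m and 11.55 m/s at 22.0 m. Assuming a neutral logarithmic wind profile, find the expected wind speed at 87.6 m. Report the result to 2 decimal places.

Log law: V ∝ ln(z/z₀). From the pair, with r = V₁/V₂ = 0.77143,
ln z₀ = (ln z₁ − r·ln z₂)/(1 − r) = (1.5019 − 0.77143×3.0910)/0.22857 = -3.8617 → z₀ = 0.02103 m
V₃ = V₁ · ln(z₃/z₀)/ln(z₁/z₀) = 8.91 × 8.3344/5.3635 = 13.8454 m/s

13.85 m/s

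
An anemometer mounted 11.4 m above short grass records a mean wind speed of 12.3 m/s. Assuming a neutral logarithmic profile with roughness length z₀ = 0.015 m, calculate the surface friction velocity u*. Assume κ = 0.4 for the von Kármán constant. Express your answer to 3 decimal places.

u* ≈ 0.742 m/s

Log law: V(z) = (u*/κ) · ln(z/z₀) ⇒ u* = κ · V / ln(z/z₀)
u* = 0.4 × 12.3 / ln(11.4/0.015) = 0.4 × 12.3 / 6.6333
   = 4.9200 / 6.6333 = 0.7417 m/s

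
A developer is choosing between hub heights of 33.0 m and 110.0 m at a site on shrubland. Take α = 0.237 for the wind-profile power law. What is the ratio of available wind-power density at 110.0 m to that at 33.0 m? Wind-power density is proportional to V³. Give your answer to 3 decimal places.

2.354

Speed ratio: V_B/V_A = (z_B/z_A)^α = (110.0/33.0)^0.237 = (3.3333)^0.237 = 1.33022
Power-density ratio: P_B/P_A = (V_B/V_A)³ = (1.33022)³ = 2.35378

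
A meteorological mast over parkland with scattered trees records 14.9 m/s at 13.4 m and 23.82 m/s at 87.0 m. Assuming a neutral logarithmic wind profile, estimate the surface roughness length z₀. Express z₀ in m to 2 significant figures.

z₀ ≈ 0.59 m

Log law: V(z) ∝ ln(z/z₀). With r = V₁/V₂ = 14.9/23.82 = 0.62552,
r · ln(z₂/z₀) = ln(z₁/z₀) ⇒ ln z₀ = (ln z₁ − r·ln z₂)/(1 − r)
ln z₀ = (2.59525 − 0.62552×4.46591) / 0.37448 = -0.5295
z₀ = exp(-0.5295) = 0.5889 m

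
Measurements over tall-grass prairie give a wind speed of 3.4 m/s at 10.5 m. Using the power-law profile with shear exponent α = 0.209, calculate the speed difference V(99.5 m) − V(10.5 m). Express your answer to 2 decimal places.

2.04 m/s

Power law: V₂ = V₁ · (z₂/z₁)^α = 3.4 × (9.4762)^0.209 = 5.4400 m/s
ΔV = 5.4400 − 3.4 = 2.0400 m/s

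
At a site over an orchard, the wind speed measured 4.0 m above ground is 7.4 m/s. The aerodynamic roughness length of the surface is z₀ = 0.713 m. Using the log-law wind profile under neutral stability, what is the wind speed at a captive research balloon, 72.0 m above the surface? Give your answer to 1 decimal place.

19.8 m/s

Log law: V(z) ∝ ln(z/z₀), so V₂/V₁ = ln(z₂/z₀) / ln(z₁/z₀).
ln(72.0/0.713) = 4.6149, ln(4.0/0.713) = 1.7246
V₂ = 7.4 × 4.6149/1.7246 = 7.4 × 2.6760 = 19.8024 m/s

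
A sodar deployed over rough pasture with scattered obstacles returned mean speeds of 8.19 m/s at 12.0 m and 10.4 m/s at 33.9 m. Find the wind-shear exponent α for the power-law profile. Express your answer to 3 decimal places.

Power law: V₂/V₁ = (z₂/z₁)^α ⇒ α = ln(V₂/V₁) / ln(z₂/z₁)
α = ln(10.4/8.19) / ln(33.9/12.0) = ln(1.2698) / ln(2.8250)
  = 0.23889 / 1.03851 = 0.23003

α ≈ 0.230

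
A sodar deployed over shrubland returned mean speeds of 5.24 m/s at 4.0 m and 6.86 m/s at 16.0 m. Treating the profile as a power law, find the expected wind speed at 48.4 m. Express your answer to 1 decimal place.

First find α: α = ln(V₂/V₁)/ln(z₂/z₁) = ln(6.86/5.24)/ln(16.0/4.0) = 0.26939/1.38629 = 0.1943
Extrapolate from 16.0 m to 48.4 m: V₃ = 6.86 × (48.4/16.0)^0.1943 = 6.86 × 1.2400 = 8.5063 m/s

8.5 m/s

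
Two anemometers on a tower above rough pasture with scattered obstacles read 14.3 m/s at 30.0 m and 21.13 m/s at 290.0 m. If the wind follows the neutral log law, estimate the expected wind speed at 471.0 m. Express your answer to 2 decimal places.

Log law: V ∝ ln(z/z₀). From the pair, with r = V₁/V₂ = 0.67676,
ln z₀ = (ln z₁ − r·ln z₂)/(1 − r) = (3.4012 − 0.67676×5.6699)/0.32324 = -1.3488 → z₀ = 0.2596 m
V₃ = V₁ · ln(z₃/z₀)/ln(z₁/z₀) = 14.3 × 7.5036/4.7500 = 22.5901 m/s

22.59 m/s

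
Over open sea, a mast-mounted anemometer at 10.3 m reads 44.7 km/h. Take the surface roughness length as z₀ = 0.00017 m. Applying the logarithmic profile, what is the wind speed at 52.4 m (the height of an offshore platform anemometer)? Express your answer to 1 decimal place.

51.3 km/h

Log law: V(z) ∝ ln(z/z₀), so V₂/V₁ = ln(z₂/z₀) / ln(z₁/z₀).
ln(52.4/0.00017) = 12.6386, ln(10.3/0.00017) = 11.0119
V₂ = 44.7 × 12.6386/11.0119 = 44.7 × 1.1477 = 51.3035 km/h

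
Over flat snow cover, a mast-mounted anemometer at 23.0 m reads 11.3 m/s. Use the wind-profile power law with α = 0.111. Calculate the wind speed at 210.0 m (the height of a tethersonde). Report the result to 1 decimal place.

14.4 m/s

Power-law profile: V₂ = V₁ · (z₂/z₁)^α
V₂ = 11.3 × (210.0/23.0)^0.111 = 11.3 × (9.1304)^0.111
    = 11.3 × 1.2782 = 14.4442 m/s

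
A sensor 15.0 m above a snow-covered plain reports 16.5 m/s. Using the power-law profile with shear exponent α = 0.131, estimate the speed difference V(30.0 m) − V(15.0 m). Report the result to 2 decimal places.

1.57 m/s

Power law: V₂ = V₁ · (z₂/z₁)^α = 16.5 × (2.0000)^0.131 = 18.0684 m/s
ΔV = 18.0684 − 16.5 = 1.5684 m/s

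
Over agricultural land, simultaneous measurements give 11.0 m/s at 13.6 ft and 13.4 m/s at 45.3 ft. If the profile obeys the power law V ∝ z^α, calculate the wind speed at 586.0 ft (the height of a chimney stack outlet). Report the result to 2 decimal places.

20.39 m/s

First find α: α = ln(V₂/V₁)/ln(z₂/z₁) = ln(13.4/11.0)/ln(45.3/13.6) = 0.19736/1.20324 = 0.1640
Extrapolate from 45.3 ft to 586.0 ft: V₃ = 13.4 × (586.0/45.3)^0.1640 = 13.4 × 1.5218 = 20.3923 m/s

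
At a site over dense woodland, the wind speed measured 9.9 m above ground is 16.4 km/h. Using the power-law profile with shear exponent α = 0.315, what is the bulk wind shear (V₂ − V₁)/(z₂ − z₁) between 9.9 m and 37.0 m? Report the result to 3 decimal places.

Power law: V₂ = V₁ · (z₂/z₁)^α = 16.4 × (3.7374)^0.315 = 24.8429 km/h
ΔV/Δz = (24.8429 − 16.4)/(37.0 − 9.9) = 8.4429/27.1000 = 0.31155 km/h/m

0.312 km/h/m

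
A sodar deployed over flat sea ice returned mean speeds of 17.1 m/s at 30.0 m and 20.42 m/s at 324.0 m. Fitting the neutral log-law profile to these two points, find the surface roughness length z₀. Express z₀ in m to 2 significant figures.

Log law: V(z) ∝ ln(z/z₀). With r = V₁/V₂ = 17.1/20.42 = 0.83741,
r · ln(z₂/z₀) = ln(z₁/z₀) ⇒ ln z₀ = (ln z₁ − r·ln z₂)/(1 − r)
ln z₀ = (3.40120 − 0.83741×5.78074) / 0.16259 = -8.8549
z₀ = exp(-8.8549) = 0.0001427 m

z₀ ≈ 0.00014 m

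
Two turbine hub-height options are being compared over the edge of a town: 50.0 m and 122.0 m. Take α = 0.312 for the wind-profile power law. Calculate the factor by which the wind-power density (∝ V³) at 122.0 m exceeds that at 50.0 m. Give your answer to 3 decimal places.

2.305

Speed ratio: V_B/V_A = (z_B/z_A)^α = (122.0/50.0)^0.312 = (2.4400)^0.312 = 1.32089
Power-density ratio: P_B/P_A = (V_B/V_A)³ = (1.32089)³ = 2.30461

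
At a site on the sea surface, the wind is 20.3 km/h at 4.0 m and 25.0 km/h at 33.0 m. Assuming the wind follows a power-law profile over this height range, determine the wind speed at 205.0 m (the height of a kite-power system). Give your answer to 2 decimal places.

29.94 km/h

First find α: α = ln(V₂/V₁)/ln(z₂/z₁) = ln(25.0/20.3)/ln(33.0/4.0) = 0.20825/2.11021 = 0.0987
Extrapolate from 33.0 m to 205.0 m: V₃ = 25.0 × (205.0/33.0)^0.0987 = 25.0 × 1.1975 = 29.9381 km/h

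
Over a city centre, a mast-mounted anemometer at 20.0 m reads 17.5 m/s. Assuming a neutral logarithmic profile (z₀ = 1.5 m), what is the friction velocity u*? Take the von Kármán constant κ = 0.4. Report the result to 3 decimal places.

Log law: V(z) = (u*/κ) · ln(z/z₀) ⇒ u* = κ · V / ln(z/z₀)
u* = 0.4 × 17.5 / ln(20.0/1.5) = 0.4 × 17.5 / 2.5903
   = 7.0000 / 2.5903 = 2.7024 m/s

u* ≈ 2.702 m/s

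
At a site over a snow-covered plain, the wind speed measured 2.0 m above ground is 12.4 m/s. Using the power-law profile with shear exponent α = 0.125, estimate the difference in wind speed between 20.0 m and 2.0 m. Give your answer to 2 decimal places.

4.14 m/s

Power law: V₂ = V₁ · (z₂/z₁)^α = 12.4 × (10.0000)^0.125 = 16.5357 m/s
ΔV = 16.5357 − 12.4 = 4.1357 m/s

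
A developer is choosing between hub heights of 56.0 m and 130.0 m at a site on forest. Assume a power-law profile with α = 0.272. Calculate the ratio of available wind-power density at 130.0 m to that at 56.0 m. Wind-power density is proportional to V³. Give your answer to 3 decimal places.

1.988

Speed ratio: V_B/V_A = (z_B/z_A)^α = (130.0/56.0)^0.272 = (2.3214)^0.272 = 1.25743
Power-density ratio: P_B/P_A = (V_B/V_A)³ = (1.25743)³ = 1.98818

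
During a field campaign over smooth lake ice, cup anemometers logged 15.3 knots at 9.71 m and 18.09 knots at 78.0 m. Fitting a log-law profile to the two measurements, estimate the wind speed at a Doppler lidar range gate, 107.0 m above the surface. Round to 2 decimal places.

18.51 knots

Log law: V ∝ ln(z/z₀). From the pair, with r = V₁/V₂ = 0.84577,
ln z₀ = (ln z₁ − r·ln z₂)/(1 − r) = (2.2732 − 0.84577×4.3567)/0.15423 = -9.1528 → z₀ = 0.0001059 m
V₃ = V₁ · ln(z₃/z₀)/ln(z₁/z₀) = 15.3 × 13.8256/11.4259 = 18.5133 knots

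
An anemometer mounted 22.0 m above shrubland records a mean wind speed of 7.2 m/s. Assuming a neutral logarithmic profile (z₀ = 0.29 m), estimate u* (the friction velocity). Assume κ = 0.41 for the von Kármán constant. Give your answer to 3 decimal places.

u* ≈ 0.682 m/s

Log law: V(z) = (u*/κ) · ln(z/z₀) ⇒ u* = κ · V / ln(z/z₀)
u* = 0.41 × 7.2 / ln(22.0/0.29) = 0.41 × 7.2 / 4.3289
   = 2.9520 / 4.3289 = 0.6819 m/s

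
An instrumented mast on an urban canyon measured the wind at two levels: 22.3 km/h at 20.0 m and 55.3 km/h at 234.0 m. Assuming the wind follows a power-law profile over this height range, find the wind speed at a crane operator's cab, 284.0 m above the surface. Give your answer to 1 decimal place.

First find α: α = ln(V₂/V₁)/ln(z₂/z₁) = ln(55.3/22.3)/ln(234.0/20.0) = 0.90819/2.45959 = 0.3692
Extrapolate from 234.0 m to 284.0 m: V₃ = 55.3 × (284.0/234.0)^0.3692 = 55.3 × 1.0741 = 59.3990 km/h

59.4 km/h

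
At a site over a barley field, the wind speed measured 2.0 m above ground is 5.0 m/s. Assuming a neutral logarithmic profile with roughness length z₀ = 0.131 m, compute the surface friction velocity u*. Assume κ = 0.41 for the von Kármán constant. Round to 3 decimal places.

Log law: V(z) = (u*/κ) · ln(z/z₀) ⇒ u* = κ · V / ln(z/z₀)
u* = 0.41 × 5.0 / ln(2.0/0.131) = 0.41 × 5.0 / 2.7257
   = 2.0500 / 2.7257 = 0.7521 m/s

u* ≈ 0.752 m/s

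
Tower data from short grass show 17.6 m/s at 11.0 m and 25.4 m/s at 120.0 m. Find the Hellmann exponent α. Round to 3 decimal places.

α ≈ 0.154

Power law: V₂/V₁ = (z₂/z₁)^α ⇒ α = ln(V₂/V₁) / ln(z₂/z₁)
α = ln(25.4/17.6) / ln(120.0/11.0) = ln(1.4432) / ln(10.9091)
  = 0.36685 / 2.38960 = 0.15352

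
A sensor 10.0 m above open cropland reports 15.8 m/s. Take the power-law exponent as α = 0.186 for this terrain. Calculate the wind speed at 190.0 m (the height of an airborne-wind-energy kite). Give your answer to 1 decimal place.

Power-law profile: V₂ = V₁ · (z₂/z₁)^α
V₂ = 15.8 × (190.0/10.0)^0.186 = 15.8 × (19.0000)^0.186
    = 15.8 × 1.7292 = 27.3215 m/s

27.3 m/s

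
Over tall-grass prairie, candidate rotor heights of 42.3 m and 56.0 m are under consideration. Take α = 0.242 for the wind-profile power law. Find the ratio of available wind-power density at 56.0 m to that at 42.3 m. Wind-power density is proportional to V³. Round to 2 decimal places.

1.23

Speed ratio: V_B/V_A = (z_B/z_A)^α = (56.0/42.3)^0.242 = (1.3239)^0.242 = 1.07025
Power-density ratio: P_B/P_A = (V_B/V_A)³ = (1.07025)³ = 1.22592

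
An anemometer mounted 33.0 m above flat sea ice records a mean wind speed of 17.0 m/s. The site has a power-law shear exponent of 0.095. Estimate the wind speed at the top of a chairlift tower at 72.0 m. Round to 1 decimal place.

18.3 m/s

Power-law profile: V₂ = V₁ · (z₂/z₁)^α
V₂ = 17.0 × (72.0/33.0)^0.095 = 17.0 × (2.1818)^0.095
    = 17.0 × 1.0769 = 18.3078 m/s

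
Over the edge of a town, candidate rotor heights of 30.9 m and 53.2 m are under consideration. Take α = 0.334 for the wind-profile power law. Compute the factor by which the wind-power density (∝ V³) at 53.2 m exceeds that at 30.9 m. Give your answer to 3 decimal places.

Speed ratio: V_B/V_A = (z_B/z_A)^α = (53.2/30.9)^0.334 = (1.7217)^0.334 = 1.19897
Power-density ratio: P_B/P_A = (V_B/V_A)³ = (1.19897)³ = 1.72355

1.724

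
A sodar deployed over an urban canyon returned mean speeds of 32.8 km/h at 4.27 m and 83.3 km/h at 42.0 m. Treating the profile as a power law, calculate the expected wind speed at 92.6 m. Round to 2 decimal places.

First find α: α = ln(V₂/V₁)/ln(z₂/z₁) = ln(83.3/32.8)/ln(42.0/4.27) = 0.93202/2.28606 = 0.4077
Extrapolate from 42.0 m to 92.6 m: V₃ = 83.3 × (92.6/42.0)^0.4077 = 83.3 × 1.3803 = 114.9828 km/h

114.98 km/h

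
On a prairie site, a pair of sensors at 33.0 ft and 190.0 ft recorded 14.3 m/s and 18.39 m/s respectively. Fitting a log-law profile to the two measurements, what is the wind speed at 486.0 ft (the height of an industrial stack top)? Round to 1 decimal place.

Log law: V ∝ ln(z/z₀). From the pair, with r = V₁/V₂ = 0.77760,
ln z₀ = (ln z₁ − r·ln z₂)/(1 − r) = (3.4965 − 0.77760×5.2470)/0.22240 = -2.6239 → z₀ = 0.07252 ft
V₃ = V₁ · ln(z₃/z₀)/ln(z₁/z₀) = 14.3 × 8.8101/6.1204 = 20.5844 m/s

20.6 m/s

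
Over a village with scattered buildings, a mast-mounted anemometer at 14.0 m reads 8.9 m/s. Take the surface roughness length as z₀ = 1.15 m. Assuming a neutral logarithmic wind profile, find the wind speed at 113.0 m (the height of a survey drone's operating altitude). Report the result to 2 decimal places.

16.34 m/s

Log law: V(z) ∝ ln(z/z₀), so V₂/V₁ = ln(z₂/z₀) / ln(z₁/z₀).
ln(113.0/1.15) = 4.5876, ln(14.0/1.15) = 2.4993
V₂ = 8.9 × 4.5876/2.4993 = 8.9 × 1.8356 = 16.3366 m/s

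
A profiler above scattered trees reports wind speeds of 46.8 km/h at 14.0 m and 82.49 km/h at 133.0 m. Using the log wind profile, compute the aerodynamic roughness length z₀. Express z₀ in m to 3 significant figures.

z₀ ≈ 0.731 m

Log law: V(z) ∝ ln(z/z₀). With r = V₁/V₂ = 46.8/82.49 = 0.56734,
r · ln(z₂/z₀) = ln(z₁/z₀) ⇒ ln z₀ = (ln z₁ − r·ln z₂)/(1 − r)
ln z₀ = (2.63906 − 0.56734×4.89035) / 0.43266 = -0.3130
z₀ = exp(-0.3130) = 0.7312 m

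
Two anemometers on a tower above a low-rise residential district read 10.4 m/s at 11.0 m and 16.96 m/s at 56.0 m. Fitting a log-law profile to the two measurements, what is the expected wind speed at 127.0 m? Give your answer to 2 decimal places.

Log law: V ∝ ln(z/z₀). From the pair, with r = V₁/V₂ = 0.61321,
ln z₀ = (ln z₁ − r·ln z₂)/(1 − r) = (2.3979 − 0.61321×4.0254)/0.38679 = -0.1822 → z₀ = 0.8334 m
V₃ = V₁ · ln(z₃/z₀)/ln(z₁/z₀) = 10.4 × 5.0264/2.5801 = 20.2606 m/s

20.26 m/s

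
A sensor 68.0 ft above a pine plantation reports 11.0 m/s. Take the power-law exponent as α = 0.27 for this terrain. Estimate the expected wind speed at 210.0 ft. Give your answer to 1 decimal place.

Power-law profile: V₂ = V₁ · (z₂/z₁)^α
V₂ = 11.0 × (210.0/68.0)^0.27 = 11.0 × (3.0882)^0.27
    = 11.0 × 1.3559 = 14.9147 m/s

14.9 m/s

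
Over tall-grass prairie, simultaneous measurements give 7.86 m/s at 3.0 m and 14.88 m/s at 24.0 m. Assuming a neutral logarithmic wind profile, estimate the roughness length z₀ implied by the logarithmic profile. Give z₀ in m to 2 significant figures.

z₀ ≈ 0.29 m

Log law: V(z) ∝ ln(z/z₀). With r = V₁/V₂ = 7.86/14.88 = 0.52823,
r · ln(z₂/z₀) = ln(z₁/z₀) ⇒ ln z₀ = (ln z₁ − r·ln z₂)/(1 − r)
ln z₀ = (1.09861 − 0.52823×3.17805) / 0.47177 = -1.2297
z₀ = exp(-1.2297) = 0.2924 m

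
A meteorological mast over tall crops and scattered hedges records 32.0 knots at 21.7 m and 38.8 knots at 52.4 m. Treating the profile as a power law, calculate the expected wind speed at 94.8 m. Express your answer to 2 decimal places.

44.17 knots

First find α: α = ln(V₂/V₁)/ln(z₂/z₁) = ln(38.8/32.0)/ln(52.4/21.7) = 0.19268/0.88159 = 0.2186
Extrapolate from 52.4 m to 94.8 m: V₃ = 38.8 × (94.8/52.4)^0.2186 = 38.8 × 1.1383 = 44.1679 knots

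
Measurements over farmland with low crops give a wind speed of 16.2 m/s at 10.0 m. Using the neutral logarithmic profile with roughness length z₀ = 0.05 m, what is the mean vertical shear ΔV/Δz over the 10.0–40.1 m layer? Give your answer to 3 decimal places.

Log law: V₂ = V₁ · ln(z₂/z₀)/ln(z₁/z₀) = 16.2 × 6.6871/5.2983 = 20.4463 m/s
ΔV/Δz = (20.4463 − 16.2)/(40.1 − 10.0) = 4.2463/30.1000 = 0.14107 m/s/m

0.141 m/s/m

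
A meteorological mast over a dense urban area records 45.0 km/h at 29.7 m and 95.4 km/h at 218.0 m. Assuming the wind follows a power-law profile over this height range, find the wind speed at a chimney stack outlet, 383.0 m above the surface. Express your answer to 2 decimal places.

117.98 km/h

First find α: α = ln(V₂/V₁)/ln(z₂/z₁) = ln(95.4/45.0)/ln(218.0/29.7) = 0.75142/1.99335 = 0.3770
Extrapolate from 218.0 m to 383.0 m: V₃ = 95.4 × (383.0/218.0)^0.3770 = 95.4 × 1.2367 = 117.9796 km/h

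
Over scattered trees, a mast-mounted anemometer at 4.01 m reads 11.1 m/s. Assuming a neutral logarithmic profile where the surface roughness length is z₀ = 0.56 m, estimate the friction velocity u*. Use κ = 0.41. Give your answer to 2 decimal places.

Log law: V(z) = (u*/κ) · ln(z/z₀) ⇒ u* = κ · V / ln(z/z₀)
u* = 0.41 × 11.1 / ln(4.01/0.56) = 0.41 × 11.1 / 1.9686
   = 4.5510 / 1.9686 = 2.3118 m/s

u* ≈ 2.31 m/s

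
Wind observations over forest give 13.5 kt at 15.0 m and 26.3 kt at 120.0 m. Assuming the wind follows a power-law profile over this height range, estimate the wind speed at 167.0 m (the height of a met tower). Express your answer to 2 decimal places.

First find α: α = ln(V₂/V₁)/ln(z₂/z₁) = ln(26.3/13.5)/ln(120.0/15.0) = 0.66688/2.07944 = 0.3207
Extrapolate from 120.0 m to 167.0 m: V₃ = 26.3 × (167.0/120.0)^0.3207 = 26.3 × 1.1118 = 29.2407 kt

29.24 kt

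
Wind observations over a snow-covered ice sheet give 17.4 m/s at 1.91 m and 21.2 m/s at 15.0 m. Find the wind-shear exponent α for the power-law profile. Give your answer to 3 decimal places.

Power law: V₂/V₁ = (z₂/z₁)^α ⇒ α = ln(V₂/V₁) / ln(z₂/z₁)
α = ln(21.2/17.4) / ln(15.0/1.91) = ln(1.2184) / ln(7.8534)
  = 0.19753 / 2.06095 = 0.09584

α ≈ 0.096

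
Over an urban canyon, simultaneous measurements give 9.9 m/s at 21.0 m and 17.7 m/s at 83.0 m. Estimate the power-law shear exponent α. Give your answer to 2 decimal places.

Power law: V₂/V₁ = (z₂/z₁)^α ⇒ α = ln(V₂/V₁) / ln(z₂/z₁)
α = ln(17.7/9.9) / ln(83.0/21.0) = ln(1.7879) / ln(3.9524)
  = 0.58103 / 1.37432 = 0.42278

α ≈ 0.42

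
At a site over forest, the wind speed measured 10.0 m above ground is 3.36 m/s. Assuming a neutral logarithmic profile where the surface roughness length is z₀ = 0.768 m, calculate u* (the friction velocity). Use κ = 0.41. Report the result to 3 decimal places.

Log law: V(z) = (u*/κ) · ln(z/z₀) ⇒ u* = κ · V / ln(z/z₀)
u* = 0.41 × 3.36 / ln(10.0/0.768) = 0.41 × 3.36 / 2.5666
   = 1.3776 / 2.5666 = 0.5368 m/s

u* ≈ 0.537 m/s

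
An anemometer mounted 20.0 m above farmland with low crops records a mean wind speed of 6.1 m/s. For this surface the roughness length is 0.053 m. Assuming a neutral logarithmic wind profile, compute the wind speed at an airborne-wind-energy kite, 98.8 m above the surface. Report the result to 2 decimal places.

Log law: V(z) ∝ ln(z/z₀), so V₂/V₁ = ln(z₂/z₀) / ln(z₁/z₀).
ln(98.8/0.053) = 7.5306, ln(20.0/0.053) = 5.9332
V₂ = 6.1 × 7.5306/5.9332 = 6.1 × 1.2692 = 7.7423 m/s

7.74 m/s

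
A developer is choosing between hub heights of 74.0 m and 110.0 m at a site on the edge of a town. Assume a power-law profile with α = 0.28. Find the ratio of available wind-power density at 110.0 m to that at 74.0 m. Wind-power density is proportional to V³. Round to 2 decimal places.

Speed ratio: V_B/V_A = (z_B/z_A)^α = (110.0/74.0)^0.28 = (1.4865)^0.28 = 1.11739
Power-density ratio: P_B/P_A = (V_B/V_A)³ = (1.11739)³ = 1.39513

1.40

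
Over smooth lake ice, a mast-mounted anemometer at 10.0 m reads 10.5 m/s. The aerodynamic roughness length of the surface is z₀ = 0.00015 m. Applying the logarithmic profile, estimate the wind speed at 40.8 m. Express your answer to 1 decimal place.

Log law: V(z) ∝ ln(z/z₀), so V₂/V₁ = ln(z₂/z₀) / ln(z₁/z₀).
ln(40.8/0.00015) = 12.5136, ln(10.0/0.00015) = 11.1075
V₂ = 10.5 × 12.5136/11.1075 = 10.5 × 1.1266 = 11.8292 m/s

11.8 m/s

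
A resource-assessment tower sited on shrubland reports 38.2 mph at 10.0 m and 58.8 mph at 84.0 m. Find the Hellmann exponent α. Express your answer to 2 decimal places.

Power law: V₂/V₁ = (z₂/z₁)^α ⇒ α = ln(V₂/V₁) / ln(z₂/z₁)
α = ln(58.8/38.2) / ln(84.0/10.0) = ln(1.5393) / ln(8.4000)
  = 0.43131 / 2.12823 = 0.20266

α ≈ 0.20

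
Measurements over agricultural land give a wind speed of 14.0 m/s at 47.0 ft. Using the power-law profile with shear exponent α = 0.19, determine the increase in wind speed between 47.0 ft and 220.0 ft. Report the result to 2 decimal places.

Power law: V₂ = V₁ · (z₂/z₁)^α = 14.0 × (4.6809)^0.19 = 18.7711 m/s
ΔV = 18.7711 − 14.0 = 4.7711 m/s

4.77 m/s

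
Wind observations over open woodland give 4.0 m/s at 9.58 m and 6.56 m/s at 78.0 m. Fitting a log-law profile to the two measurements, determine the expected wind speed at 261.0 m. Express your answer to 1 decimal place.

Log law: V ∝ ln(z/z₀). From the pair, with r = V₁/V₂ = 0.60976,
ln z₀ = (ln z₁ − r·ln z₂)/(1 − r) = (2.2597 − 0.60976×4.3567)/0.39024 = -1.0169 → z₀ = 0.3617 m
V₃ = V₁ · ln(z₃/z₀)/ln(z₁/z₀) = 4.0 × 6.5815/3.2766 = 8.0345 m/s

8.0 m/s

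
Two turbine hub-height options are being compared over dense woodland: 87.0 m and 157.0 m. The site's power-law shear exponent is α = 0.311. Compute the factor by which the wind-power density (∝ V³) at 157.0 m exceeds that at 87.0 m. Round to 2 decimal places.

Speed ratio: V_B/V_A = (z_B/z_A)^α = (157.0/87.0)^0.311 = (1.8046)^0.311 = 1.20153
Power-density ratio: P_B/P_A = (V_B/V_A)³ = (1.20153)³ = 1.73461

1.73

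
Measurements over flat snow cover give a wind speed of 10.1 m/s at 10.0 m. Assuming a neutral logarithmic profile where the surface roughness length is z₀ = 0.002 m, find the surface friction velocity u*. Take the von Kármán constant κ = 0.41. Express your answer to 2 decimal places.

u* ≈ 0.49 m/s

Log law: V(z) = (u*/κ) · ln(z/z₀) ⇒ u* = κ · V / ln(z/z₀)
u* = 0.41 × 10.1 / ln(10.0/0.002) = 0.41 × 10.1 / 8.5172
   = 4.1410 / 8.5172 = 0.4862 m/s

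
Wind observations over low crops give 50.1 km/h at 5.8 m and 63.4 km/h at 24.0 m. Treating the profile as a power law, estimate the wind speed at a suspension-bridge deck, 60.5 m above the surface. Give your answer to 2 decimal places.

First find α: α = ln(V₂/V₁)/ln(z₂/z₁) = ln(63.4/50.1)/ln(24.0/5.8) = 0.23544/1.42020 = 0.1658
Extrapolate from 24.0 m to 60.5 m: V₃ = 63.4 × (60.5/24.0)^0.1658 = 63.4 × 1.1657 = 73.9023 km/h

73.90 km/h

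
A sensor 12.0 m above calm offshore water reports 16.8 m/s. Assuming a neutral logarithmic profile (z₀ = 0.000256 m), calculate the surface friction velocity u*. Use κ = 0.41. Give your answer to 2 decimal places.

u* ≈ 0.64 m/s

Log law: V(z) = (u*/κ) · ln(z/z₀) ⇒ u* = κ · V / ln(z/z₀)
u* = 0.41 × 16.8 / ln(12.0/0.000256) = 0.41 × 16.8 / 10.7552
   = 6.8880 / 10.7552 = 0.6404 m/s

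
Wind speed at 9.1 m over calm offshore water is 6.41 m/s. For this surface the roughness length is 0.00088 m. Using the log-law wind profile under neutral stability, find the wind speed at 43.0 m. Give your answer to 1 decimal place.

Log law: V(z) ∝ ln(z/z₀), so V₂/V₁ = ln(z₂/z₀) / ln(z₁/z₀).
ln(43.0/0.00088) = 10.7968, ln(9.1/0.00088) = 9.2439
V₂ = 6.41 × 10.7968/9.2439 = 6.41 × 1.1680 = 7.4868 m/s

7.5 m/s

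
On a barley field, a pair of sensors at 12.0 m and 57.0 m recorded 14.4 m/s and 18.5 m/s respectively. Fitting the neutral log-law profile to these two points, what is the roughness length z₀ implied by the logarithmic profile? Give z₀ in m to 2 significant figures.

Log law: V(z) ∝ ln(z/z₀). With r = V₁/V₂ = 14.4/18.5 = 0.77838,
r · ln(z₂/z₀) = ln(z₁/z₀) ⇒ ln z₀ = (ln z₁ − r·ln z₂)/(1 − r)
ln z₀ = (2.48491 − 0.77838×4.04305) / 0.22162 = -2.9876
z₀ = exp(-2.9876) = 0.05041 m

z₀ ≈ 0.050 m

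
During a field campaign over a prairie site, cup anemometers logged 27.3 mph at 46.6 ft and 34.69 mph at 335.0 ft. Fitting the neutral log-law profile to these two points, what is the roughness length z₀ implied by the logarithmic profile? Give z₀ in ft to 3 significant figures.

z₀ ≈ 0.0319 ft

Log law: V(z) ∝ ln(z/z₀). With r = V₁/V₂ = 27.3/34.69 = 0.78697,
r · ln(z₂/z₀) = ln(z₁/z₀) ⇒ ln z₀ = (ln z₁ − r·ln z₂)/(1 − r)
ln z₀ = (3.84160 − 0.78697×5.81413) / 0.21303 = -3.4453
z₀ = exp(-3.4453) = 0.03190 ft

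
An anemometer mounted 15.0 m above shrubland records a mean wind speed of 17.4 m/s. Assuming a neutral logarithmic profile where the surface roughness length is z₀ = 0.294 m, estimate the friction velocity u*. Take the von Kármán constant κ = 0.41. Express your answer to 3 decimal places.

Log law: V(z) = (u*/κ) · ln(z/z₀) ⇒ u* = κ · V / ln(z/z₀)
u* = 0.41 × 17.4 / ln(15.0/0.294) = 0.41 × 17.4 / 3.9322
   = 7.1340 / 3.9322 = 1.8142 m/s

u* ≈ 1.814 m/s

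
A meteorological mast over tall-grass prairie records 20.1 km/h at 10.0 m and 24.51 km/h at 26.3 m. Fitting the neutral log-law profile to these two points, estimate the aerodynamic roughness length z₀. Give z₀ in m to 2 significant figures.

Log law: V(z) ∝ ln(z/z₀). With r = V₁/V₂ = 20.1/24.51 = 0.82007,
r · ln(z₂/z₀) = ln(z₁/z₀) ⇒ ln z₀ = (ln z₁ − r·ln z₂)/(1 − r)
ln z₀ = (2.30259 − 0.82007×3.26957) / 0.17993 = -2.1048
z₀ = exp(-2.1048) = 0.1219 m

z₀ ≈ 0.12 m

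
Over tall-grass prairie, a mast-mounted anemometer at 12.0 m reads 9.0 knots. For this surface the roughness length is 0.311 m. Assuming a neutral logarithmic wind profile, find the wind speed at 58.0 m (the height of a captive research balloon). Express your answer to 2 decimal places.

12.88 knots

Log law: V(z) ∝ ln(z/z₀), so V₂/V₁ = ln(z₂/z₀) / ln(z₁/z₀).
ln(58.0/0.311) = 5.2284, ln(12.0/0.311) = 3.6529
V₂ = 9.0 × 5.2284/3.6529 = 9.0 × 1.4313 = 12.8818 knots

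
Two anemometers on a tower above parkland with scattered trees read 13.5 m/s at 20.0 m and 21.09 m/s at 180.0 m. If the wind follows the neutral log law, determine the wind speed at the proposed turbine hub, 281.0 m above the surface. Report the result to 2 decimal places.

Log law: V ∝ ln(z/z₀). From the pair, with r = V₁/V₂ = 0.64011,
ln z₀ = (ln z₁ − r·ln z₂)/(1 − r) = (2.9957 − 0.64011×5.1930)/0.35989 = -0.9124 → z₀ = 0.4016 m
V₃ = V₁ · ln(z₃/z₀)/ln(z₁/z₀) = 13.5 × 6.5507/3.9081 = 22.6286 m/s

22.63 m/s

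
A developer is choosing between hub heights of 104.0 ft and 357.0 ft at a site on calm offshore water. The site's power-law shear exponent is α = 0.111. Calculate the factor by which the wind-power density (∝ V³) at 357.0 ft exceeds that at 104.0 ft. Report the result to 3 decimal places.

Speed ratio: V_B/V_A = (z_B/z_A)^α = (357.0/104.0)^0.111 = (3.4327)^0.111 = 1.14671
Power-density ratio: P_B/P_A = (V_B/V_A)³ = (1.14671)³ = 1.50788

1.508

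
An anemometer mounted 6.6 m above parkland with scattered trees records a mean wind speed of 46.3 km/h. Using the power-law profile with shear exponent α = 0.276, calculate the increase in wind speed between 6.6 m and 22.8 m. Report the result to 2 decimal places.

18.89 km/h

Power law: V₂ = V₁ · (z₂/z₁)^α = 46.3 × (3.4545)^0.276 = 65.1894 km/h
ΔV = 65.1894 − 46.3 = 18.8894 km/h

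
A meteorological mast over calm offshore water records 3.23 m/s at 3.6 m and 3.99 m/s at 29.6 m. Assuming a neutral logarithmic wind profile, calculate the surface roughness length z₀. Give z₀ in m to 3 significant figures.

z₀ ≈ 0.000465 m

Log law: V(z) ∝ ln(z/z₀). With r = V₁/V₂ = 3.23/3.99 = 0.80952,
r · ln(z₂/z₀) = ln(z₁/z₀) ⇒ ln z₀ = (ln z₁ − r·ln z₂)/(1 − r)
ln z₀ = (1.28093 − 0.80952×3.38777) / 0.19048 = -7.6731
z₀ = exp(-7.6731) = 0.0004652 m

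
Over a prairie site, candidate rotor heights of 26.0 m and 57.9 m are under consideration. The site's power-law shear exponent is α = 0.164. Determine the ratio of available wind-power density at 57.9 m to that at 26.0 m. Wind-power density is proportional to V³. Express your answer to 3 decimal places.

1.483

Speed ratio: V_B/V_A = (z_B/z_A)^α = (57.9/26.0)^0.164 = (2.2269)^0.164 = 1.14031
Power-density ratio: P_B/P_A = (V_B/V_A)³ = (1.14031)³ = 1.48276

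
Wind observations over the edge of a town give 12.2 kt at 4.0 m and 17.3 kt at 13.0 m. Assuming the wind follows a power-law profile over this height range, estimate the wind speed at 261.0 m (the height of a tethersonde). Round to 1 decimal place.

First find α: α = ln(V₂/V₁)/ln(z₂/z₁) = ln(17.3/12.2)/ln(13.0/4.0) = 0.34927/1.17865 = 0.2963
Extrapolate from 13.0 m to 261.0 m: V₃ = 17.3 × (261.0/13.0)^0.2963 = 17.3 × 2.4324 = 42.0798 kt

42.1 kt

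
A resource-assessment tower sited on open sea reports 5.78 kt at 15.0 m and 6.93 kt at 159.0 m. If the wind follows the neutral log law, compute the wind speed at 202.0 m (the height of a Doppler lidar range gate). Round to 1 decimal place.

Log law: V ∝ ln(z/z₀). From the pair, with r = V₁/V₂ = 0.83405,
ln z₀ = (ln z₁ − r·ln z₂)/(1 − r) = (2.7081 − 0.83405×5.0689)/0.16595 = -9.1578 → z₀ = 0.0001054 m
V₃ = V₁ · ln(z₃/z₀)/ln(z₁/z₀) = 5.78 × 14.4661/11.8659 = 7.0466 kt

7.0 kt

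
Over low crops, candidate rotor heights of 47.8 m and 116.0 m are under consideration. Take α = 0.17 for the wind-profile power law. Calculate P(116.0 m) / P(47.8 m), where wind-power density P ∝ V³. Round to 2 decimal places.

1.57

Speed ratio: V_B/V_A = (z_B/z_A)^α = (116.0/47.8)^0.17 = (2.4268)^0.17 = 1.16267
Power-density ratio: P_B/P_A = (V_B/V_A)³ = (1.16267)³ = 1.57168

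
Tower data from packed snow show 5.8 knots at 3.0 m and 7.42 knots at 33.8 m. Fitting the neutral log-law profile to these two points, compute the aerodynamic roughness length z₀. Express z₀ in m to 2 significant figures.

Log law: V(z) ∝ ln(z/z₀). With r = V₁/V₂ = 5.8/7.42 = 0.78167,
r · ln(z₂/z₀) = ln(z₁/z₀) ⇒ ln z₀ = (ln z₁ − r·ln z₂)/(1 − r)
ln z₀ = (1.09861 − 0.78167×3.52046) / 0.21833 = -7.5722
z₀ = exp(-7.5722) = 0.0005146 m

z₀ ≈ 0.00051 m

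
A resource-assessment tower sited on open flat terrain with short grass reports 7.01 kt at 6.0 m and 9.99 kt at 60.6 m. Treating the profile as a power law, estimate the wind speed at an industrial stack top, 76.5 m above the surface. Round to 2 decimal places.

First find α: α = ln(V₂/V₁)/ln(z₂/z₁) = ln(9.99/7.01)/ln(60.6/6.0) = 0.35425/2.31254 = 0.1532
Extrapolate from 60.6 m to 76.5 m: V₃ = 9.99 × (76.5/60.6)^0.1532 = 9.99 × 1.0363 = 10.3530 kt

10.35 kt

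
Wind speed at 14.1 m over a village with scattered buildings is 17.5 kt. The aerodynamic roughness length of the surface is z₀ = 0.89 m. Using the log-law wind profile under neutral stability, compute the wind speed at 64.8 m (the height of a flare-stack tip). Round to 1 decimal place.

27.2 kt

Log law: V(z) ∝ ln(z/z₀), so V₂/V₁ = ln(z₂/z₀) / ln(z₁/z₀).
ln(64.8/0.89) = 4.2878, ln(14.1/0.89) = 2.7627
V₂ = 17.5 × 4.2878/2.7627 = 17.5 × 1.5520 = 27.1607 kt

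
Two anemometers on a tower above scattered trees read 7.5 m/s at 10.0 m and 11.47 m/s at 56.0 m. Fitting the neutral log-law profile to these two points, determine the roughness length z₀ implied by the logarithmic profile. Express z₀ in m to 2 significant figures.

z₀ ≈ 0.39 m

Log law: V(z) ∝ ln(z/z₀). With r = V₁/V₂ = 7.5/11.47 = 0.65388,
r · ln(z₂/z₀) = ln(z₁/z₀) ⇒ ln z₀ = (ln z₁ − r·ln z₂)/(1 − r)
ln z₀ = (2.30259 − 0.65388×4.02535) / 0.34612 = -0.9520
z₀ = exp(-0.9520) = 0.3860 m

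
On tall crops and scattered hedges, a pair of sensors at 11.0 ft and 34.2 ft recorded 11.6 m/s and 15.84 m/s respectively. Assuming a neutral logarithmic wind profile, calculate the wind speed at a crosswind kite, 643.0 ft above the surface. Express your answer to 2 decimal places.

26.81 m/s

Log law: V ∝ ln(z/z₀). From the pair, with r = V₁/V₂ = 0.73232,
ln z₀ = (ln z₁ − r·ln z₂)/(1 − r) = (2.3979 − 0.73232×3.5322)/0.26768 = -0.7055 → z₀ = 0.4939 ft
V₃ = V₁ · ln(z₃/z₀)/ln(z₁/z₀) = 11.6 × 7.1716/3.1034 = 26.8067 m/s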